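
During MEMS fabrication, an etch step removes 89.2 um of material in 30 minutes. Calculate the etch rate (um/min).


Step 1: Etch rate = depth / time
Step 2: rate = 89.2 / 30
rate = 2.973 um/min


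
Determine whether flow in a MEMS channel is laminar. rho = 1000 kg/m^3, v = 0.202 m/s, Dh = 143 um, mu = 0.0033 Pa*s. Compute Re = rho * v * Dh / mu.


Step 1: Convert Dh to meters: Dh = 143e-6 m
Step 2: Re = rho * v * Dh / mu
Re = 1000 * 0.202 * 143e-6 / 0.0033
Re = 8.753
Since Re = 8.753 is below ~2300, the flow is laminar.


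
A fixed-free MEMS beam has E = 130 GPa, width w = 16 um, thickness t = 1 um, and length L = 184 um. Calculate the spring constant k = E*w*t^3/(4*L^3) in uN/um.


Step 1: Convert E to consistent units (1 GPa = 1000 uN/um^2).
E = 130 GPa = 130000 uN/um^2
Step 2: Compute t^3 = 1^3 = 1
Step 3: Compute L^3 = 184^3 = 6229504
Step 4: k = 130000 * 16 * 1 / (4 * 6229504)
k = 0.0835 uN/um


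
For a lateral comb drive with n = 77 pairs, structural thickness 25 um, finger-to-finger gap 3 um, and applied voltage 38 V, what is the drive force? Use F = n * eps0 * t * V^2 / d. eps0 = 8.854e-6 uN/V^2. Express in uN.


Step 1: Parameters: n=77, eps0=8.854e-6 uN/V^2, t=25 um, V=38 V, d=3 um
Step 2: V^2 = 1444
Step 3: F = 77 * 8.854e-6 * 25 * 1444 / 3
F = 8.204 uN


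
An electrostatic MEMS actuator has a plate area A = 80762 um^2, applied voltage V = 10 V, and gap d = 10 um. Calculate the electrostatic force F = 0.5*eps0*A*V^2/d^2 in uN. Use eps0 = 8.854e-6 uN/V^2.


Step 1: Identify parameters.
eps0 = 8.854e-6 uN/V^2, A = 80762 um^2, V = 10 V, d = 10 um
Step 2: Compute V^2 = 10^2 = 100
Step 3: Compute d^2 = 10^2 = 100
Step 4: F = 0.5 * 8.854e-6 * 80762 * 100 / 100
F = 0.358 uN


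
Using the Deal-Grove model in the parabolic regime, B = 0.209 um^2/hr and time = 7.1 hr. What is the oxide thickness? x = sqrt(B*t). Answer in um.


Step 1: Compute B*t = 0.209 * 7.1 = 1.4839
Step 2: x = sqrt(1.4839)
x = 1.218 um


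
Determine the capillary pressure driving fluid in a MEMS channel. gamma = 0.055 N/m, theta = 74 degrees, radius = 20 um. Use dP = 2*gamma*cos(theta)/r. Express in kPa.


Step 1: cos(74 deg) = 0.2756
Step 2: Convert r to m: r = 20e-6 m
Step 3: dP = 2 * 0.055 * 0.2756 / 20e-6 = 1515.8 Pa
Step 4: Convert Pa to kPa (divide by 1000).
dP = 1.52 kPa


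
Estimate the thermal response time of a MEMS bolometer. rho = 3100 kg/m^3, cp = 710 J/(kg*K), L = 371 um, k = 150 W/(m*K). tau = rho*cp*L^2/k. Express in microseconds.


Step 1: Convert L to m: L = 371e-6 m
Step 2: L^2 = (371e-6)^2 = 1.37641e-07 m^2
Step 3: tau = 3100 * 710 * 1.37641e-07 / 150 = 2.01965227e-03 s
Step 4: Convert to microseconds (multiply by 1e6).
tau = 2019.652 us


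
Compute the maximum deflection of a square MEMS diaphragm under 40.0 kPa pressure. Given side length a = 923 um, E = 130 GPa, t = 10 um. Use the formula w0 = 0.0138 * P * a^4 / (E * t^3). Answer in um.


Step 1: Convert pressure to compatible units (E is in GPa, so P in GPa).
P = 40.0 kPa = 40.0e-6 GPa
Step 2: Compute numerator: 0.0138 * P * a^4.
a^4 = 923^4 = 725783021041
numerator = 0.0138 * 40.0e-6 * 725783021041 = 4.006322e+05
Step 3: Compute denominator: E * t^3 = 130 * 10^3 = 130000
Step 4: w0 = numerator / denominator = 4.006322e+05 / 130000 = 3.0818 um


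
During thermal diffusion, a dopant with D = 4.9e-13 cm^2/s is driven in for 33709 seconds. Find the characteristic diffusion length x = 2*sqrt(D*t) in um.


Step 1: Compute D*t = 4.9e-13 * 33709 = 1.651741e-08 cm^2
Step 2: sqrt(D*t) = 1.2852e-04 cm
Step 3: x = 2 * 1.2852e-04 cm = 2.5704e-04 cm
Step 4: Convert to um (1 cm = 1e4 um): x = 2.57 um


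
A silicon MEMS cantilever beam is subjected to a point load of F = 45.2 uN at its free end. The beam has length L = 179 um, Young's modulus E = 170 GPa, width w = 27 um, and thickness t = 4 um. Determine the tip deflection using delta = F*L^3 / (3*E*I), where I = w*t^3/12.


Step 1: Calculate the second moment of area.
I = w * t^3 / 12 = 27 * 4^3 / 12 = 144.0 um^4
Step 2: Convert E to consistent units (1 GPa = 1000 uN/um^2).
E = 170 GPa = 170000 uN/um^2
Step 3: Calculate tip deflection.
delta = F * L^3 / (3 * E * I)
delta = 45.2 * 179^3 / (3 * 170000 * 144.0)
delta = 3.5299 um


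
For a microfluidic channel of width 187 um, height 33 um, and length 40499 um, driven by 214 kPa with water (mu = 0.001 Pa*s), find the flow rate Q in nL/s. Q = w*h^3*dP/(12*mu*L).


Step 1: Convert all dimensions to SI (meters).
w = 187e-6 m, h = 33e-6 m, L = 40499e-6 m, dP = 214e3 Pa
Step 2: Q = w * h^3 * dP / (12 * mu * L)
Q = 187e-6 * (33e-6)^3 * 214e3 / (12 * 0.001 * 40499e-6) = 2.95918184e-09 m^3/s
Step 3: Convert Q from m^3/s to nL/s (1 m^3 = 1e12 nL, so multiply by 1e12).
Q = 2959.182 nL/s


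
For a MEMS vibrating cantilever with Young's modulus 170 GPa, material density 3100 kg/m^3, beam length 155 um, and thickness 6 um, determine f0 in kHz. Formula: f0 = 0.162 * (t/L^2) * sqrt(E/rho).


Step 1: Convert units to SI.
t_SI = 6e-6 m, L_SI = 155e-6 m
Step 2: Calculate sqrt(E/rho).
sqrt(170e9 / 3100) = 7405.32 m/s
Step 3: Compute f0.
f0 = 0.162 * 6e-6 / (155e-6)^2 * 7405.32 = 299603.4 Hz = 299.6 kHz


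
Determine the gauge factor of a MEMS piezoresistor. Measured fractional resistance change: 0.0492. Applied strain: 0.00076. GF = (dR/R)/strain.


Step 1: Identify values.
dR/R = 0.0492, strain = 0.00076
Step 2: GF = (dR/R) / strain = 0.0492 / 0.00076
GF = 64.7


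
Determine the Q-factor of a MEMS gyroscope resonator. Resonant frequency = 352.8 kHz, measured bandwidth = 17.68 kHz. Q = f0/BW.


Step 1: Q = f0 / bandwidth
Step 2: Q = 352.8 / 17.68
Q = 20.0


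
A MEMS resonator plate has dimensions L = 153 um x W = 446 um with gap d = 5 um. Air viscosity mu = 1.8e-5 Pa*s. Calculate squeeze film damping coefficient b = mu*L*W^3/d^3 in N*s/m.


Step 1: Convert to SI.
L = 153e-6 m, W = 446e-6 m, d = 5e-6 m
Step 2: W^3 = (446e-6)^3 = 8.87e-11 m^3
Step 3: d^3 = (5e-6)^3 = 1.25e-16 m^3
Step 4: b = 1.8e-5 * 153e-6 * 8.87e-11 / 1.25e-16
b = 1.95e-03 N*s/m


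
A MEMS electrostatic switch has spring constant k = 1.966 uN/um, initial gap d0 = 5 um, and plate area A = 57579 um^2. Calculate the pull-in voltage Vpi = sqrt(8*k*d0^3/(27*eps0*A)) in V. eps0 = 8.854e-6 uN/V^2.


Step 1: Compute numerator: 8 * k * d0^3 = 8 * 1.966 * 5^3 = 1966.0
Step 2: Compute denominator: 27 * eps0 * A = 27 * 8.854e-6 * 57579 = 13.764721
Step 3: Vpi = sqrt(1966.0 / 13.764721)
Vpi = 11.95 V


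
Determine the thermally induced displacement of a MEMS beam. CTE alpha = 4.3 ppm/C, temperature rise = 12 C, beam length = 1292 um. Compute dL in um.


Step 1: Convert CTE: alpha = 4.3 ppm/C = 4.3e-6 /C
Step 2: dL = 4.3e-6 * 12 * 1292
dL = 0.0667 um


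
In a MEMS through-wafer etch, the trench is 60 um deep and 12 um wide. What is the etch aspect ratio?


Step 1: AR = depth / width
Step 2: AR = 60 / 12
AR = 5.0


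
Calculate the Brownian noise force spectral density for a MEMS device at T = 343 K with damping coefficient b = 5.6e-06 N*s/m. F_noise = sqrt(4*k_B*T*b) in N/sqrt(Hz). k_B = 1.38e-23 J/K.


Step 1: Compute 4 * k_B * T * b
= 4 * 1.38e-23 * 343 * 5.6e-06
= 1.0603e-25 N^2/Hz
Step 2: F_noise = sqrt(1.0603e-25)
F_noise = 3.26e-13 N/sqrt(Hz)


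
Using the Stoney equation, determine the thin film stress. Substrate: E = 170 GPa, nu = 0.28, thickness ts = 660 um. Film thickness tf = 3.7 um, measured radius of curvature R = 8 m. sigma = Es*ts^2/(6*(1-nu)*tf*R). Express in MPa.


Step 1: Compute numerator: Es * ts^2 = 170 * 660^2 = 74052000 (GPa*um^2)
Step 2: Compute denominator (R in um): 6*(1-nu)*tf*R = 6*0.72*3.7*8e6 = 127872000.0 (um^2)
Step 3: sigma (GPa) = 74052000 / 127872000.0 = 5.7911e-01 GPa
Step 4: Convert to MPa (x1000): sigma = 579.1 MPa


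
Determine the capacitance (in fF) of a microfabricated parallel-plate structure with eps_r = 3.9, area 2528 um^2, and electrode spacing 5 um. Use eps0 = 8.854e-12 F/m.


Step 1: Convert area to m^2: A = 2528e-12 m^2
Step 2: Convert gap to m: d = 5e-6 m
Step 3: C = eps0 * eps_r * A / d
C = 8.854e-12 * 3.9 * 2528e-12 / 5e-6
Step 4: Convert to fF (multiply by 1e15).
C = 17.46 fF


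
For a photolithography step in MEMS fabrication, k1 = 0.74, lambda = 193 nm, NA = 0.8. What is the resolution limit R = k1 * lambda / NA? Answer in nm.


Step 1: Identify values: k1 = 0.74, lambda = 193 nm, NA = 0.8
Step 2: R = k1 * lambda / NA
R = 0.74 * 193 / 0.8
R = 178.5 nm


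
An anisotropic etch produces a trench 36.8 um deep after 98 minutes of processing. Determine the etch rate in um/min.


Step 1: Etch rate = depth / time
Step 2: rate = 36.8 / 98
rate = 0.376 um/min


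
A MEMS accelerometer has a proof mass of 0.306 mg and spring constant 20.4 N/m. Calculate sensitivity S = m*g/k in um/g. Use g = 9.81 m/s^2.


Step 1: Convert mass: m = 0.306 mg = 3.06e-07 kg
Step 2: S = m * g / k = 3.06e-07 * 9.81 / 20.4
Step 3: S = 1.47e-07 m/g
Step 4: Convert to um/g: S = 0.147 um/g


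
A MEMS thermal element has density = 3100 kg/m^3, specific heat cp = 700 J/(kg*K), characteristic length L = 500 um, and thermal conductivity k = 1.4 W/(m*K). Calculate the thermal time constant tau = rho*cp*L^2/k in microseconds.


Step 1: Convert L to m: L = 500e-6 m
Step 2: L^2 = (500e-6)^2 = 2.5e-07 m^2
Step 3: tau = 3100 * 700 * 2.5e-07 / 1.4 = 3.875e-01 s
Step 4: Convert to microseconds (multiply by 1e6).
tau = 387500.0 us


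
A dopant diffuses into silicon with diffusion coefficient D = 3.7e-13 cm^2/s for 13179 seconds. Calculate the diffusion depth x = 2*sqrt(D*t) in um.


Step 1: Compute D*t = 3.7e-13 * 13179 = 4.87623e-09 cm^2
Step 2: sqrt(D*t) = 6.983e-05 cm
Step 3: x = 2 * 6.983e-05 cm = 1.3966e-04 cm
Step 4: Convert to um (1 cm = 1e4 um): x = 1.397 um


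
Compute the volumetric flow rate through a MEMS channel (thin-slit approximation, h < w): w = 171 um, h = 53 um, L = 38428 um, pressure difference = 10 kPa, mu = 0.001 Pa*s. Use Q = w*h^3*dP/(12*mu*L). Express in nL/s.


Step 1: Convert all dimensions to SI (meters).
w = 171e-6 m, h = 53e-6 m, L = 38428e-6 m, dP = 10e3 Pa
Step 2: Q = w * h^3 * dP / (12 * mu * L)
Q = 171e-6 * (53e-6)^3 * 10e3 / (12 * 0.001 * 38428e-6) = 5.5207069e-10 m^3/s
Step 3: Convert Q from m^3/s to nL/s (1 m^3 = 1e12 nL, so multiply by 1e12).
Q = 552.071 nL/s


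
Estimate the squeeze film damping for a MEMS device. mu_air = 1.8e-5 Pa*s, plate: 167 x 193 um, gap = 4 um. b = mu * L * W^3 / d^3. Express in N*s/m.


Step 1: Convert to SI.
L = 167e-6 m, W = 193e-6 m, d = 4e-6 m
Step 2: W^3 = (193e-6)^3 = 7.19e-12 m^3
Step 3: d^3 = (4e-6)^3 = 6.40e-17 m^3
Step 4: b = 1.8e-5 * 167e-6 * 7.19e-12 / 6.40e-17
b = 3.38e-04 N*s/m


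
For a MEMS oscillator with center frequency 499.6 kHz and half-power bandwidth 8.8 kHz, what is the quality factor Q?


Step 1: Q = f0 / bandwidth
Step 2: Q = 499.6 / 8.8
Q = 56.8


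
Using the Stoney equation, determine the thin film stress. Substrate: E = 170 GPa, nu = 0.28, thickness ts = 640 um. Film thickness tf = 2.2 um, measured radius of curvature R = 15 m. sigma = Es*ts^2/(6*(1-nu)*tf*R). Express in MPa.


Step 1: Compute numerator: Es * ts^2 = 170 * 640^2 = 69632000 (GPa*um^2)
Step 2: Compute denominator (R in um): 6*(1-nu)*tf*R = 6*0.72*2.2*15e6 = 142560000.0 (um^2)
Step 3: sigma (GPa) = 69632000 / 142560000.0 = 4.8844e-01 GPa
Step 4: Convert to MPa (x1000): sigma = 488.4 MPa


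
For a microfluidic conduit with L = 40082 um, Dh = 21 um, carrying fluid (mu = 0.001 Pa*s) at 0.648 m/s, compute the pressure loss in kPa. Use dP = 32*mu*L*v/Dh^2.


Step 1: Convert to SI: L = 40082e-6 m, Dh = 21e-6 m
Step 2: dP = 32 * 0.001 * 40082e-6 * 0.648 / (21e-6)^2
Step 3: dP = 1884672.00 Pa
Step 4: Convert to kPa: dP = 1884.67 kPa


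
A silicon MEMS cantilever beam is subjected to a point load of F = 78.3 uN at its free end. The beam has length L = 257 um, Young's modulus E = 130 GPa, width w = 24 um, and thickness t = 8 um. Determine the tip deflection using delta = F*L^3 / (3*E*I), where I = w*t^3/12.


Step 1: Calculate the second moment of area.
I = w * t^3 / 12 = 24 * 8^3 / 12 = 1024.0 um^4
Step 2: Convert E to consistent units (1 GPa = 1000 uN/um^2).
E = 130 GPa = 130000 uN/um^2
Step 3: Calculate tip deflection.
delta = F * L^3 / (3 * E * I)
delta = 78.3 * 257^3 / (3 * 130000 * 1024.0)
delta = 3.3281 um


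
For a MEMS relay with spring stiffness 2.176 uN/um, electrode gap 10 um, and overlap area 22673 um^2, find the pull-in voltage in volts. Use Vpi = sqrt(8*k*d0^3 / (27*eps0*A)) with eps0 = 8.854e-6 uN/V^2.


Step 1: Compute numerator: 8 * k * d0^3 = 8 * 2.176 * 10^3 = 17408.0
Step 2: Compute denominator: 27 * eps0 * A = 27 * 8.854e-6 * 22673 = 5.420162
Step 3: Vpi = sqrt(17408.0 / 5.420162)
Vpi = 56.67 V


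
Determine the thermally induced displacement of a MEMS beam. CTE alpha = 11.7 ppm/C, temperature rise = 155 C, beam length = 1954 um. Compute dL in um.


Step 1: Convert CTE: alpha = 11.7 ppm/C = 11.7e-6 /C
Step 2: dL = 11.7e-6 * 155 * 1954
dL = 3.5436 um


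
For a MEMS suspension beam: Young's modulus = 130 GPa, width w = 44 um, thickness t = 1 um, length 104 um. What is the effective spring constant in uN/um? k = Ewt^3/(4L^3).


Step 1: Convert E to consistent units (1 GPa = 1000 uN/um^2).
E = 130 GPa = 130000 uN/um^2
Step 2: Compute t^3 = 1^3 = 1
Step 3: Compute L^3 = 104^3 = 1124864
Step 4: k = 130000 * 44 * 1 / (4 * 1124864)
k = 1.2713 uN/um


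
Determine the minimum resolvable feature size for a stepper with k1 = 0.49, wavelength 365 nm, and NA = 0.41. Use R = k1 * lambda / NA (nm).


Step 1: Identify values: k1 = 0.49, lambda = 365 nm, NA = 0.41
Step 2: R = k1 * lambda / NA
R = 0.49 * 365 / 0.41
R = 436.2 nm


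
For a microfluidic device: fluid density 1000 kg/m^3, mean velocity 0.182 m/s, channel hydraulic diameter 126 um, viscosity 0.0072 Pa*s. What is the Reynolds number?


Step 1: Convert Dh to meters: Dh = 126e-6 m
Step 2: Re = rho * v * Dh / mu
Re = 1000 * 0.182 * 126e-6 / 0.0072
Re = 3.185


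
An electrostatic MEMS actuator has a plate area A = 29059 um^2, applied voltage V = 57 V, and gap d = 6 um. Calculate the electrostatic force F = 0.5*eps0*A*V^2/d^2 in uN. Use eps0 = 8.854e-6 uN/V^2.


Step 1: Identify parameters.
eps0 = 8.854e-6 uN/V^2, A = 29059 um^2, V = 57 V, d = 6 um
Step 2: Compute V^2 = 57^2 = 3249
Step 3: Compute d^2 = 6^2 = 36
Step 4: F = 0.5 * 8.854e-6 * 29059 * 3249 / 36
F = 11.61 uN


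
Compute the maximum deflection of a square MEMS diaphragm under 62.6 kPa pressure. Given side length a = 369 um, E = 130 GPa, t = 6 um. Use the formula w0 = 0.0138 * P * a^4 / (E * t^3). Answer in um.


Step 1: Convert pressure to compatible units (E is in GPa, so P in GPa).
P = 62.6 kPa = 62.6e-6 GPa
Step 2: Compute numerator: 0.0138 * P * a^4.
a^4 = 369^4 = 18539817921
numerator = 0.0138 * 62.6e-6 * 18539817921 = 1.60162e+04
Step 3: Compute denominator: E * t^3 = 130 * 6^3 = 28080
Step 4: w0 = numerator / denominator = 1.60162e+04 / 28080 = 0.5704 um


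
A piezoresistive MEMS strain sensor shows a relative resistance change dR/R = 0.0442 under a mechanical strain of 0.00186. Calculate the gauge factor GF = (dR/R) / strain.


Step 1: Identify values.
dR/R = 0.0442, strain = 0.00186
Step 2: GF = (dR/R) / strain = 0.0442 / 0.00186
GF = 23.8


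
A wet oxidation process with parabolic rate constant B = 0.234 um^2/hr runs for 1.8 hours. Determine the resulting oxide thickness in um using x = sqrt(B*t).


Step 1: Compute B*t = 0.234 * 1.8 = 0.4212
Step 2: x = sqrt(0.4212)
x = 0.649 um


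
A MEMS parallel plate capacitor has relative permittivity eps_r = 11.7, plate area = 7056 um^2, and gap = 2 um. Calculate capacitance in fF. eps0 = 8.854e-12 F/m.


Step 1: Convert area to m^2: A = 7056e-12 m^2
Step 2: Convert gap to m: d = 2e-6 m
Step 3: C = eps0 * eps_r * A / d
C = 8.854e-12 * 11.7 * 7056e-12 / 2e-6
Step 4: Convert to fF (multiply by 1e15).
C = 365.47 fF


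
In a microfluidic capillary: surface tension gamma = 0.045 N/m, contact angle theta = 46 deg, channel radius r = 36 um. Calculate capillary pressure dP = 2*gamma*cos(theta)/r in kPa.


Step 1: cos(46 deg) = 0.6947
Step 2: Convert r to m: r = 36e-6 m
Step 3: dP = 2 * 0.045 * 0.6947 / 36e-6 = 1736.7 Pa
Step 4: Convert Pa to kPa (divide by 1000).
dP = 1.74 kPa


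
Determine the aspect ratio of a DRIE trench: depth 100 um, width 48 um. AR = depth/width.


Step 1: AR = depth / width
Step 2: AR = 100 / 48
AR = 2.1


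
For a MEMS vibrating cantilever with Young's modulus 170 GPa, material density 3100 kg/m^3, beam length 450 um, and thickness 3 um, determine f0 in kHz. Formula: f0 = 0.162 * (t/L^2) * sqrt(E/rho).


Step 1: Convert units to SI.
t_SI = 3e-6 m, L_SI = 450e-6 m
Step 2: Calculate sqrt(E/rho).
sqrt(170e9 / 3100) = 7405.32 m/s
Step 3: Compute f0.
f0 = 0.162 * 3e-6 / (450e-6)^2 * 7405.32 = 17772.8 Hz = 17.77 kHz


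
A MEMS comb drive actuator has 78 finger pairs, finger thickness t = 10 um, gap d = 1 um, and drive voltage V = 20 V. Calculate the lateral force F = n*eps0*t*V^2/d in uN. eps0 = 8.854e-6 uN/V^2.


Step 1: Parameters: n=78, eps0=8.854e-6 uN/V^2, t=10 um, V=20 V, d=1 um
Step 2: V^2 = 400
Step 3: F = 78 * 8.854e-6 * 10 * 400 / 1
F = 2.762 uN


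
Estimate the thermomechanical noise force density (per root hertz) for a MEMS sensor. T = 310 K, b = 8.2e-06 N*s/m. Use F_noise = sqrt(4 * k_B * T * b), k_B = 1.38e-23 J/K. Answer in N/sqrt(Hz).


Step 1: Compute 4 * k_B * T * b
= 4 * 1.38e-23 * 310 * 8.2e-06
= 1.4032e-25 N^2/Hz
Step 2: F_noise = sqrt(1.4032e-25)
F_noise = 3.75e-13 N/sqrt(Hz)


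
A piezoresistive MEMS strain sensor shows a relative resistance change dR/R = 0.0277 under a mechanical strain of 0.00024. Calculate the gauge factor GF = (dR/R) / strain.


Step 1: Identify values.
dR/R = 0.0277, strain = 0.00024
Step 2: GF = (dR/R) / strain = 0.0277 / 0.00024
GF = 115.4


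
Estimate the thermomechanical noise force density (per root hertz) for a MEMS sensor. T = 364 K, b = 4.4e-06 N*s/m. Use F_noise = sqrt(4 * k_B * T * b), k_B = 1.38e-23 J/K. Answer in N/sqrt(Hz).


Step 1: Compute 4 * k_B * T * b
= 4 * 1.38e-23 * 364 * 4.4e-06
= 8.8408e-26 N^2/Hz
Step 2: F_noise = sqrt(8.8408e-26)
F_noise = 2.97e-13 N/sqrt(Hz)


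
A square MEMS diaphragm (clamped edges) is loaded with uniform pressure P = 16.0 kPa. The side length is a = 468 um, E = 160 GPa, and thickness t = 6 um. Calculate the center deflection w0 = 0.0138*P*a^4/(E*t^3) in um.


Step 1: Convert pressure to compatible units (E is in GPa, so P in GPa).
P = 16.0 kPa = 16.0e-6 GPa
Step 2: Compute numerator: 0.0138 * P * a^4.
a^4 = 468^4 = 47971512576
numerator = 0.0138 * 16.0e-6 * 47971512576 = 1.05921e+04
Step 3: Compute denominator: E * t^3 = 160 * 6^3 = 34560
Step 4: w0 = numerator / denominator = 1.05921e+04 / 34560 = 0.3065 um


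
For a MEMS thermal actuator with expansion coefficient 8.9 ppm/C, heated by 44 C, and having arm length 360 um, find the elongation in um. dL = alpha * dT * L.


Step 1: Convert CTE: alpha = 8.9 ppm/C = 8.9e-6 /C
Step 2: dL = 8.9e-6 * 44 * 360
dL = 0.141 um


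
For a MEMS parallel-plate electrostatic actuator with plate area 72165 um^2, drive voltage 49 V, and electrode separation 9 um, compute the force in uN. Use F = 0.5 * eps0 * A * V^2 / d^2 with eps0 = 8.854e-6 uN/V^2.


Step 1: Identify parameters.
eps0 = 8.854e-6 uN/V^2, A = 72165 um^2, V = 49 V, d = 9 um
Step 2: Compute V^2 = 49^2 = 2401
Step 3: Compute d^2 = 9^2 = 81
Step 4: F = 0.5 * 8.854e-6 * 72165 * 2401 / 81
F = 9.47 uN


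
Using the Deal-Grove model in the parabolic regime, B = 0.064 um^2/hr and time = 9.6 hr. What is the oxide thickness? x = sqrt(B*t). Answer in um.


Step 1: Compute B*t = 0.064 * 9.6 = 0.6144
Step 2: x = sqrt(0.6144)
x = 0.784 um


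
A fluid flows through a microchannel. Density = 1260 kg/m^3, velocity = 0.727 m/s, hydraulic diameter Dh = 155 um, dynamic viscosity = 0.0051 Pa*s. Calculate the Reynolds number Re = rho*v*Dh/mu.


Step 1: Convert Dh to meters: Dh = 155e-6 m
Step 2: Re = rho * v * Dh / mu
Re = 1260 * 0.727 * 155e-6 / 0.0051
Re = 27.84


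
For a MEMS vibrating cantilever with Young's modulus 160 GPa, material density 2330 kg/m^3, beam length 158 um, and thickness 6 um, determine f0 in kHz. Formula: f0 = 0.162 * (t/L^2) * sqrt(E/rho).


Step 1: Convert units to SI.
t_SI = 6e-6 m, L_SI = 158e-6 m
Step 2: Calculate sqrt(E/rho).
sqrt(160e9 / 2330) = 8286.71 m/s
Step 3: Compute f0.
f0 = 0.162 * 6e-6 / (158e-6)^2 * 8286.71 = 322651.9 Hz = 322.65 kHz


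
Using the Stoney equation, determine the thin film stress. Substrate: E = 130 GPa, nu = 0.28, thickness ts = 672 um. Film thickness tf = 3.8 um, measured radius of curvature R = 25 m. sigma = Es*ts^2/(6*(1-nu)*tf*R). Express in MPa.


Step 1: Compute numerator: Es * ts^2 = 130 * 672^2 = 58705920 (GPa*um^2)
Step 2: Compute denominator (R in um): 6*(1-nu)*tf*R = 6*0.72*3.8*25e6 = 410400000.0 (um^2)
Step 3: sigma (GPa) = 58705920 / 410400000.0 = 1.43046e-01 GPa
Step 4: Convert to MPa (x1000): sigma = 143.0 MPa


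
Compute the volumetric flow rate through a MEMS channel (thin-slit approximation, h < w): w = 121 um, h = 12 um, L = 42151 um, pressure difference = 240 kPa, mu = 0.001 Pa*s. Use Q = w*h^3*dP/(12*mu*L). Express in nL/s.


Step 1: Convert all dimensions to SI (meters).
w = 121e-6 m, h = 12e-6 m, L = 42151e-6 m, dP = 240e3 Pa
Step 2: Q = w * h^3 * dP / (12 * mu * L)
Q = 121e-6 * (12e-6)^3 * 240e3 / (12 * 0.001 * 42151e-6) = 9.920903e-11 m^3/s
Step 3: Convert Q from m^3/s to nL/s (1 m^3 = 1e12 nL, so multiply by 1e12).
Q = 99.209 nL/s


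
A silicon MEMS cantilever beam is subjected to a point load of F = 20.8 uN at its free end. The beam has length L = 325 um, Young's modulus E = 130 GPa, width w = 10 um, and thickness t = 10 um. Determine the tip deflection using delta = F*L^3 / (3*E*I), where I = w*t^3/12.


Step 1: Calculate the second moment of area.
I = w * t^3 / 12 = 10 * 10^3 / 12 = 833.3333 um^4
Step 2: Convert E to consistent units (1 GPa = 1000 uN/um^2).
E = 130 GPa = 130000 uN/um^2
Step 3: Calculate tip deflection.
delta = F * L^3 / (3 * E * I)
delta = 20.8 * 325^3 / (3 * 130000 * 833.3333)
delta = 2.197 um


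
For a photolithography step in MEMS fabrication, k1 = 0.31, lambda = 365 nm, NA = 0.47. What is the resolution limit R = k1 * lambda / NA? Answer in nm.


Step 1: Identify values: k1 = 0.31, lambda = 365 nm, NA = 0.47
Step 2: R = k1 * lambda / NA
R = 0.31 * 365 / 0.47
R = 240.7 nm


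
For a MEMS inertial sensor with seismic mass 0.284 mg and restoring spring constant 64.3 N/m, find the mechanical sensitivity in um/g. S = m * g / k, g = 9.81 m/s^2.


Step 1: Convert mass: m = 0.284 mg = 2.84e-07 kg
Step 2: S = m * g / k = 2.84e-07 * 9.81 / 64.3
Step 3: S = 4.33e-08 m/g
Step 4: Convert to um/g: S = 0.043 um/g


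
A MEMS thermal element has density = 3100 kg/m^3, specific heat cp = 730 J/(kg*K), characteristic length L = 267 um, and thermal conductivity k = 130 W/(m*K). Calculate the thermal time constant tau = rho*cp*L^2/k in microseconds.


Step 1: Convert L to m: L = 267e-6 m
Step 2: L^2 = (267e-6)^2 = 7.1289e-08 m^2
Step 3: tau = 3100 * 730 * 7.1289e-08 / 130 = 1.24097698e-03 s
Step 4: Convert to microseconds (multiply by 1e6).
tau = 1240.977 us


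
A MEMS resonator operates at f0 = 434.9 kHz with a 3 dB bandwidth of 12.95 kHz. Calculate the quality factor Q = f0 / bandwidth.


Step 1: Q = f0 / bandwidth
Step 2: Q = 434.9 / 12.95
Q = 33.6


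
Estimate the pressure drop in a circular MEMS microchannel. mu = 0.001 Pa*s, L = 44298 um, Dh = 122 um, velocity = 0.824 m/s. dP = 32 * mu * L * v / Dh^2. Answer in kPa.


Step 1: Convert to SI: L = 44298e-6 m, Dh = 122e-6 m
Step 2: dP = 32 * 0.001 * 44298e-6 * 0.824 / (122e-6)^2
Step 3: dP = 78476.87 Pa
Step 4: Convert to kPa: dP = 78.48 kPa


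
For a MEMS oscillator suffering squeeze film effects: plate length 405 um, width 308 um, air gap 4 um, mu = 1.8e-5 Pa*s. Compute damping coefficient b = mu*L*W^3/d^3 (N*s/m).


Step 1: Convert to SI.
L = 405e-6 m, W = 308e-6 m, d = 4e-6 m
Step 2: W^3 = (308e-6)^3 = 2.92e-11 m^3
Step 3: d^3 = (4e-6)^3 = 6.40e-17 m^3
Step 4: b = 1.8e-5 * 405e-6 * 2.92e-11 / 6.40e-17
b = 3.33e-03 N*s/m


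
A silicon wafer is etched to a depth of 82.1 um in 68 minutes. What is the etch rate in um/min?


Step 1: Etch rate = depth / time
Step 2: rate = 82.1 / 68
rate = 1.207 um/min


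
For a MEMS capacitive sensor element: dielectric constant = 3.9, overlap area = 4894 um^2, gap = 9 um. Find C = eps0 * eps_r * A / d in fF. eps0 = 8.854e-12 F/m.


Step 1: Convert area to m^2: A = 4894e-12 m^2
Step 2: Convert gap to m: d = 9e-6 m
Step 3: C = eps0 * eps_r * A / d
C = 8.854e-12 * 3.9 * 4894e-12 / 9e-6
Step 4: Convert to fF (multiply by 1e15).
C = 18.78 fF


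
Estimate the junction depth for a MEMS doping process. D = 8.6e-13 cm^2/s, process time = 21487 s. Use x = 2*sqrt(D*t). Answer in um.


Step 1: Compute D*t = 8.6e-13 * 21487 = 1.847882e-08 cm^2
Step 2: sqrt(D*t) = 1.35937e-04 cm
Step 3: x = 2 * 1.35937e-04 cm = 2.71874e-04 cm
Step 4: Convert to um (1 cm = 1e4 um): x = 2.719 um


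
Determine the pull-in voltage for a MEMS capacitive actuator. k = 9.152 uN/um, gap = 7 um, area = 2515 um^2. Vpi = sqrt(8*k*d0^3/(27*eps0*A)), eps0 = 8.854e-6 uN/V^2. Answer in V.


Step 1: Compute numerator: 8 * k * d0^3 = 8 * 9.152 * 7^3 = 25113.088
Step 2: Compute denominator: 27 * eps0 * A = 27 * 8.854e-6 * 2515 = 0.601231
Step 3: Vpi = sqrt(25113.088 / 0.601231)
Vpi = 204.38 V


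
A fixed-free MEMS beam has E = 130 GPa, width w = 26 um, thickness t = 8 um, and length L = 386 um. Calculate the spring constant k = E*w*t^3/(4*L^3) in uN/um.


Step 1: Convert E to consistent units (1 GPa = 1000 uN/um^2).
E = 130 GPa = 130000 uN/um^2
Step 2: Compute t^3 = 8^3 = 512
Step 3: Compute L^3 = 386^3 = 57512456
Step 4: k = 130000 * 26 * 512 / (4 * 57512456)
k = 7.5225 uN/um


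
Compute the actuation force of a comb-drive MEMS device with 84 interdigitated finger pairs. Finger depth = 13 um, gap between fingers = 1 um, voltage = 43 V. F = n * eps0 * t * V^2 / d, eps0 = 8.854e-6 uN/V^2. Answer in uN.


Step 1: Parameters: n=84, eps0=8.854e-6 uN/V^2, t=13 um, V=43 V, d=1 um
Step 2: V^2 = 1849
Step 3: F = 84 * 8.854e-6 * 13 * 1849 / 1
F = 17.877 uN


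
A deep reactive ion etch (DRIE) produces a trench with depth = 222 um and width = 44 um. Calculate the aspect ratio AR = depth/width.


Step 1: AR = depth / width
Step 2: AR = 222 / 44
AR = 5.0


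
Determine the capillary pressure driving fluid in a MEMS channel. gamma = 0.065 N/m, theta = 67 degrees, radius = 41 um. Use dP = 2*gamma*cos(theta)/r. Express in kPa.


Step 1: cos(67 deg) = 0.3907
Step 2: Convert r to m: r = 41e-6 m
Step 3: dP = 2 * 0.065 * 0.3907 / 41e-6 = 1238.8 Pa
Step 4: Convert Pa to kPa (divide by 1000).
dP = 1.24 kPa


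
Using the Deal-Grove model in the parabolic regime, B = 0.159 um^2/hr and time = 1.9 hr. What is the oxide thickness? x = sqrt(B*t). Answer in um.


Step 1: Compute B*t = 0.159 * 1.9 = 0.3021
Step 2: x = sqrt(0.3021)
x = 0.55 um


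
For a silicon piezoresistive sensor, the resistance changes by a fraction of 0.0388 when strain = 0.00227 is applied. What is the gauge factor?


Step 1: Identify values.
dR/R = 0.0388, strain = 0.00227
Step 2: GF = (dR/R) / strain = 0.0388 / 0.00227
GF = 17.1


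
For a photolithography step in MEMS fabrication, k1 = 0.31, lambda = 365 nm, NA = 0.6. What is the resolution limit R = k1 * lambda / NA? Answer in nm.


Step 1: Identify values: k1 = 0.31, lambda = 365 nm, NA = 0.6
Step 2: R = k1 * lambda / NA
R = 0.31 * 365 / 0.6
R = 188.6 nm


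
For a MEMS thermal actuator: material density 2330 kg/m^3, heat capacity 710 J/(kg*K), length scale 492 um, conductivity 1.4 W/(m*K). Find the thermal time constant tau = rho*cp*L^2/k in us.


Step 1: Convert L to m: L = 492e-6 m
Step 2: L^2 = (492e-6)^2 = 2.42064e-07 m^2
Step 3: tau = 2330 * 710 * 2.42064e-07 / 1.4 = 2.8603319657e-01 s
Step 4: Convert to microseconds (multiply by 1e6).
tau = 286033.197 us


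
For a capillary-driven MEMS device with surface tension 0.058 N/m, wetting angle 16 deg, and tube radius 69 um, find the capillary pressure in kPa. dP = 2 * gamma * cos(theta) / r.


Step 1: cos(16 deg) = 0.9613
Step 2: Convert r to m: r = 69e-6 m
Step 3: dP = 2 * 0.058 * 0.9613 / 69e-6 = 1616.1 Pa
Step 4: Convert Pa to kPa (divide by 1000).
dP = 1.62 kPa


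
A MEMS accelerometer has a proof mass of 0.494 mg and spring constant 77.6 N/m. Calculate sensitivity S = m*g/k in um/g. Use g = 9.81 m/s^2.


Step 1: Convert mass: m = 0.494 mg = 4.94e-07 kg
Step 2: S = m * g / k = 4.94e-07 * 9.81 / 77.6
Step 3: S = 6.25e-08 m/g
Step 4: Convert to um/g: S = 0.062 um/g


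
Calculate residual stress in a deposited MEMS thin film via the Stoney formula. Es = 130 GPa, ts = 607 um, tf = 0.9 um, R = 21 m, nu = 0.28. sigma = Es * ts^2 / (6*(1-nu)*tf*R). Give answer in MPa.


Step 1: Compute numerator: Es * ts^2 = 130 * 607^2 = 47898370 (GPa*um^2)
Step 2: Compute denominator (R in um): 6*(1-nu)*tf*R = 6*0.72*0.9*21e6 = 81648000.0 (um^2)
Step 3: sigma (GPa) = 47898370 / 81648000.0 = 5.86645e-01 GPa
Step 4: Convert to MPa (x1000): sigma = 586.6 MPa


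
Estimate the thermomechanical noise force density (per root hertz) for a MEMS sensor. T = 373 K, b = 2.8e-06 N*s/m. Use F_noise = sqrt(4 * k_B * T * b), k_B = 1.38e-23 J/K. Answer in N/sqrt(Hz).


Step 1: Compute 4 * k_B * T * b
= 4 * 1.38e-23 * 373 * 2.8e-06
= 5.7651e-26 N^2/Hz
Step 2: F_noise = sqrt(5.7651e-26)
F_noise = 2.40e-13 N/sqrt(Hz)


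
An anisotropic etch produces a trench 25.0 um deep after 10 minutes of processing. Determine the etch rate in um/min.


Step 1: Etch rate = depth / time
Step 2: rate = 25.0 / 10
rate = 2.5 um/min


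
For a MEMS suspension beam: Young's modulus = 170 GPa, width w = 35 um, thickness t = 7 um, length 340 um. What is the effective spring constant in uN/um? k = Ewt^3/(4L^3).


Step 1: Convert E to consistent units (1 GPa = 1000 uN/um^2).
E = 170 GPa = 170000 uN/um^2
Step 2: Compute t^3 = 7^3 = 343
Step 3: Compute L^3 = 340^3 = 39304000
Step 4: k = 170000 * 35 * 343 / (4 * 39304000)
k = 12.9812 uN/um


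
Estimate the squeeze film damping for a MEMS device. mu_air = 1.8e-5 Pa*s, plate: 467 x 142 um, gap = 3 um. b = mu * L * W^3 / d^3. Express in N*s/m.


Step 1: Convert to SI.
L = 467e-6 m, W = 142e-6 m, d = 3e-6 m
Step 2: W^3 = (142e-6)^3 = 2.86e-12 m^3
Step 3: d^3 = (3e-6)^3 = 2.70e-17 m^3
Step 4: b = 1.8e-5 * 467e-6 * 2.86e-12 / 2.70e-17
b = 8.91e-04 N*s/m


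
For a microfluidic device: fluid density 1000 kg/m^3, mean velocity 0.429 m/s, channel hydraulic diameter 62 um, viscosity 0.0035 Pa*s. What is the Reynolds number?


Step 1: Convert Dh to meters: Dh = 62e-6 m
Step 2: Re = rho * v * Dh / mu
Re = 1000 * 0.429 * 62e-6 / 0.0035
Re = 7.599


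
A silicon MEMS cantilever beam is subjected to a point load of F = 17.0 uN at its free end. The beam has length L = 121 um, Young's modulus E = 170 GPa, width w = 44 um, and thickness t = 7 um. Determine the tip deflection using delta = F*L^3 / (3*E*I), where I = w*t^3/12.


Step 1: Calculate the second moment of area.
I = w * t^3 / 12 = 44 * 7^3 / 12 = 1257.6667 um^4
Step 2: Convert E to consistent units (1 GPa = 1000 uN/um^2).
E = 170 GPa = 170000 uN/um^2
Step 3: Calculate tip deflection.
delta = F * L^3 / (3 * E * I)
delta = 17.0 * 121^3 / (3 * 170000 * 1257.6667)
delta = 0.047 um


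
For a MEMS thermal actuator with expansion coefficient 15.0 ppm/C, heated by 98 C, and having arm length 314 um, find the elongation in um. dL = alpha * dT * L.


Step 1: Convert CTE: alpha = 15.0 ppm/C = 15.0e-6 /C
Step 2: dL = 15.0e-6 * 98 * 314
dL = 0.4616 um


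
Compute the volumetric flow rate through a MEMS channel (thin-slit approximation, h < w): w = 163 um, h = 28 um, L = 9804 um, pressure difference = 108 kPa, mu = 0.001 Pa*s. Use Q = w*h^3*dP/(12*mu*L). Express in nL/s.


Step 1: Convert all dimensions to SI (meters).
w = 163e-6 m, h = 28e-6 m, L = 9804e-6 m, dP = 108e3 Pa
Step 2: Q = w * h^3 * dP / (12 * mu * L)
Q = 163e-6 * (28e-6)^3 * 108e3 / (12 * 0.001 * 9804e-6) = 3.28473929e-09 m^3/s
Step 3: Convert Q from m^3/s to nL/s (1 m^3 = 1e12 nL, so multiply by 1e12).
Q = 3284.739 nL/s


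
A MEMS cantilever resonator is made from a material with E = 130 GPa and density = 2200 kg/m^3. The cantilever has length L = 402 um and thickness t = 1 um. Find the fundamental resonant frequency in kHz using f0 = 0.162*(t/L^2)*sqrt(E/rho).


Step 1: Convert units to SI.
t_SI = 1e-6 m, L_SI = 402e-6 m
Step 2: Calculate sqrt(E/rho).
sqrt(130e9 / 2200) = 7687.06 m/s
Step 3: Compute f0.
f0 = 0.162 * 1e-6 / (402e-6)^2 * 7687.06 = 7705.9 Hz = 7.71 kHz


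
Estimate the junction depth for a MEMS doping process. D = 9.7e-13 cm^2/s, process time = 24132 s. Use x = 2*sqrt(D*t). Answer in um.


Step 1: Compute D*t = 9.7e-13 * 24132 = 2.340804e-08 cm^2
Step 2: sqrt(D*t) = 1.53e-04 cm
Step 3: x = 2 * 1.53e-04 cm = 3.06e-04 cm
Step 4: Convert to um (1 cm = 1e4 um): x = 3.06 um


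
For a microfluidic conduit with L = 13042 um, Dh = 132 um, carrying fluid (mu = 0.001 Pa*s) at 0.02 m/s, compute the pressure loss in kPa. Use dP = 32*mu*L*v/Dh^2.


Step 1: Convert to SI: L = 13042e-6 m, Dh = 132e-6 m
Step 2: dP = 32 * 0.001 * 13042e-6 * 0.02 / (132e-6)^2
Step 3: dP = 479.04 Pa
Step 4: Convert to kPa: dP = 0.48 kPa


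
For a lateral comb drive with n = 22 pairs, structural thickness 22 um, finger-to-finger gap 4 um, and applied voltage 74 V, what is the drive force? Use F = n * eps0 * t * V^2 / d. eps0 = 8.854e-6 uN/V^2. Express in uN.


Step 1: Parameters: n=22, eps0=8.854e-6 uN/V^2, t=22 um, V=74 V, d=4 um
Step 2: V^2 = 5476
Step 3: F = 22 * 8.854e-6 * 22 * 5476 / 4
F = 5.867 uN


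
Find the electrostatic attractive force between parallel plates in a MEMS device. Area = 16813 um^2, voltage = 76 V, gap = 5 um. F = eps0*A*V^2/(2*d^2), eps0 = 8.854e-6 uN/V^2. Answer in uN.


Step 1: Identify parameters.
eps0 = 8.854e-6 uN/V^2, A = 16813 um^2, V = 76 V, d = 5 um
Step 2: Compute V^2 = 76^2 = 5776
Step 3: Compute d^2 = 5^2 = 25
Step 4: F = 0.5 * 8.854e-6 * 16813 * 5776 / 25
F = 17.197 uN


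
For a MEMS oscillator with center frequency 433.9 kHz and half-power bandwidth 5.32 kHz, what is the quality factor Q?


Step 1: Q = f0 / bandwidth
Step 2: Q = 433.9 / 5.32
Q = 81.6


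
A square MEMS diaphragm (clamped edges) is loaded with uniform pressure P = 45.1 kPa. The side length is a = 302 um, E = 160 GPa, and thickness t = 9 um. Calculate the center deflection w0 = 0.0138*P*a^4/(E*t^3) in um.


Step 1: Convert pressure to compatible units (E is in GPa, so P in GPa).
P = 45.1 kPa = 45.1e-6 GPa
Step 2: Compute numerator: 0.0138 * P * a^4.
a^4 = 302^4 = 8318169616
numerator = 0.0138 * 45.1e-6 * 8318169616 = 5.1771e+03
Step 3: Compute denominator: E * t^3 = 160 * 9^3 = 116640
Step 4: w0 = numerator / denominator = 5.1771e+03 / 116640 = 0.0444 um


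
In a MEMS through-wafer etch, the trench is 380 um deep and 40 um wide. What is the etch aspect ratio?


Step 1: AR = depth / width
Step 2: AR = 380 / 40
AR = 9.5


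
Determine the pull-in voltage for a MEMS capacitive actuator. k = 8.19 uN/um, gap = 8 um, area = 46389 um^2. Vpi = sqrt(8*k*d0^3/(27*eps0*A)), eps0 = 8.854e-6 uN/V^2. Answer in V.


Step 1: Compute numerator: 8 * k * d0^3 = 8 * 8.19 * 8^3 = 33546.24
Step 2: Compute denominator: 27 * eps0 * A = 27 * 8.854e-6 * 46389 = 11.089662
Step 3: Vpi = sqrt(33546.24 / 11.089662)
Vpi = 55.0 V


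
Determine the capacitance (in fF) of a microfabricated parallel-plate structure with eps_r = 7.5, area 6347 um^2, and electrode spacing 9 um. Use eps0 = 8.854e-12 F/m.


Step 1: Convert area to m^2: A = 6347e-12 m^2
Step 2: Convert gap to m: d = 9e-6 m
Step 3: C = eps0 * eps_r * A / d
C = 8.854e-12 * 7.5 * 6347e-12 / 9e-6
Step 4: Convert to fF (multiply by 1e15).
C = 46.83 fF


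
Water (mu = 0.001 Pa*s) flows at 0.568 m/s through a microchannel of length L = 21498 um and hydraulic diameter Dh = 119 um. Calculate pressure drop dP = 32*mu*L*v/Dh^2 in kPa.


Step 1: Convert to SI: L = 21498e-6 m, Dh = 119e-6 m
Step 2: dP = 32 * 0.001 * 21498e-6 * 0.568 / (119e-6)^2
Step 3: dP = 27593.22 Pa
Step 4: Convert to kPa: dP = 27.59 kPa


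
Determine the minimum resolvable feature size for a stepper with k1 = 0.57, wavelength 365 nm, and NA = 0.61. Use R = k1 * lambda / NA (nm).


Step 1: Identify values: k1 = 0.57, lambda = 365 nm, NA = 0.61
Step 2: R = k1 * lambda / NA
R = 0.57 * 365 / 0.61
R = 341.1 nm


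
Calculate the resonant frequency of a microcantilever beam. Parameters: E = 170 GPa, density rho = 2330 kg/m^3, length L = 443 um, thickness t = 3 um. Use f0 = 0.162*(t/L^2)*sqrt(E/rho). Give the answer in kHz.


Step 1: Convert units to SI.
t_SI = 3e-6 m, L_SI = 443e-6 m
Step 2: Calculate sqrt(E/rho).
sqrt(170e9 / 2330) = 8541.74 m/s
Step 3: Compute f0.
f0 = 0.162 * 3e-6 / (443e-6)^2 * 8541.74 = 21153.2 Hz = 21.15 kHz


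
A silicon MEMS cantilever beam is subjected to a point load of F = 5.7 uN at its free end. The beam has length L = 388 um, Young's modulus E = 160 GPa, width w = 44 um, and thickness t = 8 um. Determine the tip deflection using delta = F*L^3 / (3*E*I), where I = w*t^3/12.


Step 1: Calculate the second moment of area.
I = w * t^3 / 12 = 44 * 8^3 / 12 = 1877.3333 um^4
Step 2: Convert E to consistent units (1 GPa = 1000 uN/um^2).
E = 160 GPa = 160000 uN/um^2
Step 3: Calculate tip deflection.
delta = F * L^3 / (3 * E * I)
delta = 5.7 * 388^3 / (3 * 160000 * 1877.3333)
delta = 0.3695 um


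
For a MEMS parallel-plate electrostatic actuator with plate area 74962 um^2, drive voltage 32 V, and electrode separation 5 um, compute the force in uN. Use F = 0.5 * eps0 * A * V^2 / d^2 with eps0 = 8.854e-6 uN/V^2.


Step 1: Identify parameters.
eps0 = 8.854e-6 uN/V^2, A = 74962 um^2, V = 32 V, d = 5 um
Step 2: Compute V^2 = 32^2 = 1024
Step 3: Compute d^2 = 5^2 = 25
Step 4: F = 0.5 * 8.854e-6 * 74962 * 1024 / 25
F = 13.593 uN


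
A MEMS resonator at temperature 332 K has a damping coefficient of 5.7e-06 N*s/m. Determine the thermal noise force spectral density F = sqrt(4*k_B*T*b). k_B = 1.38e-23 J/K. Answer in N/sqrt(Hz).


Step 1: Compute 4 * k_B * T * b
= 4 * 1.38e-23 * 332 * 5.7e-06
= 1.0446e-25 N^2/Hz
Step 2: F_noise = sqrt(1.0446e-25)
F_noise = 3.23e-13 N/sqrt(Hz)


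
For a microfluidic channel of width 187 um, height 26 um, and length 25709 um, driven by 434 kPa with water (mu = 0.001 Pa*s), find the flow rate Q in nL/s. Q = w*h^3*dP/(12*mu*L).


Step 1: Convert all dimensions to SI (meters).
w = 187e-6 m, h = 26e-6 m, L = 25709e-6 m, dP = 434e3 Pa
Step 2: Q = w * h^3 * dP / (12 * mu * L)
Q = 187e-6 * (26e-6)^3 * 434e3 / (12 * 0.001 * 25709e-6) = 4.62365e-09 m^3/s
Step 3: Convert Q from m^3/s to nL/s (1 m^3 = 1e12 nL, so multiply by 1e12).
Q = 4623.65 nL/s


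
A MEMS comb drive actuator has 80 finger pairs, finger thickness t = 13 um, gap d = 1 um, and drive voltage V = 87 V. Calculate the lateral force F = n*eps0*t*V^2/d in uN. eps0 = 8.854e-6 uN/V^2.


Step 1: Parameters: n=80, eps0=8.854e-6 uN/V^2, t=13 um, V=87 V, d=1 um
Step 2: V^2 = 7569
Step 3: F = 80 * 8.854e-6 * 13 * 7569 / 1
F = 69.697 uN


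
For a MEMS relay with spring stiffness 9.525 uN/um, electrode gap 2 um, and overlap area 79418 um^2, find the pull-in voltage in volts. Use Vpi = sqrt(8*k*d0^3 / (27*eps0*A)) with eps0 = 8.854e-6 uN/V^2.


Step 1: Compute numerator: 8 * k * d0^3 = 8 * 9.525 * 2^3 = 609.6
Step 2: Compute denominator: 27 * eps0 * A = 27 * 8.854e-6 * 79418 = 18.985508
Step 3: Vpi = sqrt(609.6 / 18.985508)
Vpi = 5.67 V


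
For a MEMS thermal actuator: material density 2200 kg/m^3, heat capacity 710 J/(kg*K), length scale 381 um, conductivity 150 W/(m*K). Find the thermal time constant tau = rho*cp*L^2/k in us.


Step 1: Convert L to m: L = 381e-6 m
Step 2: L^2 = (381e-6)^2 = 1.45161e-07 m^2
Step 3: tau = 2200 * 710 * 1.45161e-07 / 150 = 1.5116099e-03 s
Step 4: Convert to microseconds (multiply by 1e6).
tau = 1511.61 us
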